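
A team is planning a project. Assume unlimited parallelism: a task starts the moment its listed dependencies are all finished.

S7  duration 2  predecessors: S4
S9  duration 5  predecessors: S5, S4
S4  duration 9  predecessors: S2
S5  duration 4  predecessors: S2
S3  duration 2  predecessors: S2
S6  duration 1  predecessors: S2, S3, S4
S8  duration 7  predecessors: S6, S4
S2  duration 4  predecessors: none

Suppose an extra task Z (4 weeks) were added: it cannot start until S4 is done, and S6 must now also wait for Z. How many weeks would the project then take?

Originally the project takes 21 weeks.
With Z inserted, S6 now waits for max(S2, S3, S4, Z).
New critical path: S2→S4→Z→S6→S8 = 4+9+4+1+7 = 25 ⇒ 25 weeks.

25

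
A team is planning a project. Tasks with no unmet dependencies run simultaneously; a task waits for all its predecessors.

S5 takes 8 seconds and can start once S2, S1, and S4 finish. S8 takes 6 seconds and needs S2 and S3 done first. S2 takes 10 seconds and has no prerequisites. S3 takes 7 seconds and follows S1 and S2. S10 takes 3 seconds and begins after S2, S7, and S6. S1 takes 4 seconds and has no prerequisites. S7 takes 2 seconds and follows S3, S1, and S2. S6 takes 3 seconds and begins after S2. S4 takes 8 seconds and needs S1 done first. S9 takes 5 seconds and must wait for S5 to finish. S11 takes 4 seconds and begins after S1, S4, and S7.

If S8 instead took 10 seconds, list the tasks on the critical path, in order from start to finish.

S2, S3, S8

The binding path is S1→S4→S5→S9 = 4+8+8+5 = 25; finish at 25 seconds.
S8 has 2 seconds of float (longest path through it is 23).
The binding chain switches to S2→S3→S8 = 10+7+10 = 27; finish 27 seconds.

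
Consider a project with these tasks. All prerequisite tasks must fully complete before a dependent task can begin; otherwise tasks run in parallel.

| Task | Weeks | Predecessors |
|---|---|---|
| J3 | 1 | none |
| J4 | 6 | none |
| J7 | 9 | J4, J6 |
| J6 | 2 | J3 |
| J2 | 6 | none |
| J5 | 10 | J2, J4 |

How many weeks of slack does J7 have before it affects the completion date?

1

The longest chain is J2→J5 = 6+10 = 16; overall finish 16 weeks.
J7 finishes as early as 15 and must finish by 16.
Float = 16 − 15 = 1.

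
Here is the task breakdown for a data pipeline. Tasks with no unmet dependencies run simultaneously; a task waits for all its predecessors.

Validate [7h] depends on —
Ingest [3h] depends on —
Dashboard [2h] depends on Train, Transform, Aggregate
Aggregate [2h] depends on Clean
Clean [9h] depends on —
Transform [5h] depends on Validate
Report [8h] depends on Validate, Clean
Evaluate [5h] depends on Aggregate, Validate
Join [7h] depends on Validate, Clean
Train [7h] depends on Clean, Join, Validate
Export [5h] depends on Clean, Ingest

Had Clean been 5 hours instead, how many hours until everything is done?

23

Critical path before the change: Clean→Join→Train→Dashboard = 9+7+7+2 = 25 giving 25 hours.
Clean lies on that path, so at 5 hours the path becomes 21 hours.
The binding chain switches to Validate→Join→Train→Dashboard = 7+7+7+2 = 23; finish 23 hours.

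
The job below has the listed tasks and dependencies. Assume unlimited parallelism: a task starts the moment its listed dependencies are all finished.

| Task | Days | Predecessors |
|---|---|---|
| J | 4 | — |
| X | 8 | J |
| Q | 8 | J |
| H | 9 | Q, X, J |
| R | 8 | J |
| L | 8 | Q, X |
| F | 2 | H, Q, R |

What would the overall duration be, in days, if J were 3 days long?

22

The binding path is J→X→H→F = 4+8+9+2 = 23; finish at 23 days.
Since J is critical, the -1 change carries straight to that chain (now 22 days).
No other chain overtakes it, so the finish is 22 days.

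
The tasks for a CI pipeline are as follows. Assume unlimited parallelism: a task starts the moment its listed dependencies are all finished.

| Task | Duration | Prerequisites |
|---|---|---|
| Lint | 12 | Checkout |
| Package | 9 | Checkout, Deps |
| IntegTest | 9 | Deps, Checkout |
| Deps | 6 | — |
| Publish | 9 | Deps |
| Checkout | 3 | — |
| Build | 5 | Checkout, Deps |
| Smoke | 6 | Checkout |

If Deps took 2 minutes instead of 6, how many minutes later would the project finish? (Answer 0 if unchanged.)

Critical path before the change: Deps→IntegTest = 6+9 = 15 giving 15 minutes.
Deps lies on that path, so at 2 minutes the path becomes 11 minutes.
The binding chain switches to Checkout→Lint = 3+12 = 15; finish 15 minutes.
Change in finish: 15 − 15 = +0 minutes.

0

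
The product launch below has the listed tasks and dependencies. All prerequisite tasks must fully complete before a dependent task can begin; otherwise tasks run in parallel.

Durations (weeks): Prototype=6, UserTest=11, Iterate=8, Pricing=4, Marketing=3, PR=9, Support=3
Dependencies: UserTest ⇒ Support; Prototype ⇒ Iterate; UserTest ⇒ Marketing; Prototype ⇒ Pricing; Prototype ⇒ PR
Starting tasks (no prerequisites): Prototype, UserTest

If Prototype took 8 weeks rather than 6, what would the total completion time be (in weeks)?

As given, the longest chain is Prototype→PR = 6+9 = 15, so the finish is 15 weeks.
Prototype lies on that path, so at 8 weeks the path becomes 17 weeks.
That remains the longest chain; total 17 weeks.

17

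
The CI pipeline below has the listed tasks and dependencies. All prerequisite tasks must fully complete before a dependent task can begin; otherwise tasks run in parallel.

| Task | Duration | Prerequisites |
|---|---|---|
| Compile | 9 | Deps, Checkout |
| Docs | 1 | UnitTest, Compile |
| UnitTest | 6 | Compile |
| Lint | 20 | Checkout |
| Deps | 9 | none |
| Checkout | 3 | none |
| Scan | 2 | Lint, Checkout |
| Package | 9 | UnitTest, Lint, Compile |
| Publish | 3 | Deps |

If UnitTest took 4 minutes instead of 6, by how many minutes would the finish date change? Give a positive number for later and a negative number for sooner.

-1

As given, the longest chain is Deps→Compile→UnitTest→Package = 9+9+6+9 = 33, so the finish is 33 minutes.
UnitTest is on the critical path; changing it to 4 makes that path 31 minutes.
Now Checkout→Lint→Package = 3+20+9 = 32 is longest, so the finish becomes 32 minutes.
Change in finish: 32 − 33 = -1 minutes.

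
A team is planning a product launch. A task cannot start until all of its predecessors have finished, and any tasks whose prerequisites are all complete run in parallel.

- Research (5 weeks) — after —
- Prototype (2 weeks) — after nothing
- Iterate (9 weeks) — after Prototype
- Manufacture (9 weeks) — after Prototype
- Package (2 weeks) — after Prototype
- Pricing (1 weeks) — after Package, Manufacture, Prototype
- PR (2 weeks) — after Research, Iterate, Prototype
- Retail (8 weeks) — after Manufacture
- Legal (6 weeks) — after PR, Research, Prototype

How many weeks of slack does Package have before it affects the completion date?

Prototype→Iterate→PR→Legal = 2+9+2+6 = 19 sets the makespan at 19 weeks.
The longest chain containing Package totals 5 weeks.
Float = 19 − 5 = 14.

14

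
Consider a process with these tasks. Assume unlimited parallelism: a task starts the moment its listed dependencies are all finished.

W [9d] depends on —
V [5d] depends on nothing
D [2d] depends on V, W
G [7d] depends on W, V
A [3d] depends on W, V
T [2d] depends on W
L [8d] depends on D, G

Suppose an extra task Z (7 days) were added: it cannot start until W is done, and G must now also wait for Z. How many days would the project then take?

31

Originally the project takes 24 days.
With Z inserted, G now waits for max(W, V, Z).
New critical path: W→Z→G→L = 9+7+7+8 = 31 ⇒ 31 days.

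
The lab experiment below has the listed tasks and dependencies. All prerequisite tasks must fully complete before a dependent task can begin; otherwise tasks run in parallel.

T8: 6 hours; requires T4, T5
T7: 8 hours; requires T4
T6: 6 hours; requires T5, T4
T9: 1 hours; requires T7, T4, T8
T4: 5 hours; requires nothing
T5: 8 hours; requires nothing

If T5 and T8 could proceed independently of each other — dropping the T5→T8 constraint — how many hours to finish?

14

Original critical path: T5→T8→T9 = 8+6+1 = 15 ⇒ 15 hours.
Without T5→T8, T8's earliest start moves from 8 to 5.
After: T4→T7→T9 = 5+8+1 = 14 → 14 hours.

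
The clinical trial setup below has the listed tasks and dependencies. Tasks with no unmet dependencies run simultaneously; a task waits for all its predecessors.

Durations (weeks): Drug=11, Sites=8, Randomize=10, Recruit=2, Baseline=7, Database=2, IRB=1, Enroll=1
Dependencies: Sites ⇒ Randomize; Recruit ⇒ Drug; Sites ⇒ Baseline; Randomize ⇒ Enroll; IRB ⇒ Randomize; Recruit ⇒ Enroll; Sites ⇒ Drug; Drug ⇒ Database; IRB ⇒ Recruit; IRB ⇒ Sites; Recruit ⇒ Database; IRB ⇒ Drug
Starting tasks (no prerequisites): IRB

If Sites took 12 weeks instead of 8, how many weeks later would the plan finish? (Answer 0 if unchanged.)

Actual critical path: IRB→Sites→Drug→Database = 1+8+11+2 = 22 ⇒ 22 weeks.
Sites is on the critical path; changing it to 12 makes that path 26 weeks.
No other chain overtakes it, so the finish is 26 weeks.
Change in finish: 26 − 22 = +4 weeks.

4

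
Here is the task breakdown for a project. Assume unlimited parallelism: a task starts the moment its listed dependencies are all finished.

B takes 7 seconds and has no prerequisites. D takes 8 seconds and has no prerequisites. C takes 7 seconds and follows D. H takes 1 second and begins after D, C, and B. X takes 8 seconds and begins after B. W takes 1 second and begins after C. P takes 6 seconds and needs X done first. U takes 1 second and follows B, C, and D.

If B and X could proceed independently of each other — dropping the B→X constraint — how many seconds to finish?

16

Before: longest chain B→X→P = 7+8+6 = 21, finish 21.
Without B→X, X's earliest start moves from 7 to 0.
New critical path: D→C→H = 8+7+1 = 16 ⇒ 16 seconds.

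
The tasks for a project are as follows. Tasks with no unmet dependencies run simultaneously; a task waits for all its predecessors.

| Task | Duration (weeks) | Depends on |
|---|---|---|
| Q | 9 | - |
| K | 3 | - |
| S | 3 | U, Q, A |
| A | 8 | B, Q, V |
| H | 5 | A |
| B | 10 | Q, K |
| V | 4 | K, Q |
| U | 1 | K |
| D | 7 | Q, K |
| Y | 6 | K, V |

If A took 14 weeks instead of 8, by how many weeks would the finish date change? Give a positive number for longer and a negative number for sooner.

6

Actual critical path: Q→B→A→H = 9+10+8+5 = 32 ⇒ 32 weeks.
Since A is critical, the +6 change carries straight to that chain (now 38 weeks).
No other chain overtakes it, so the finish is 38 weeks.
Change in finish: 38 − 32 = +6 weeks.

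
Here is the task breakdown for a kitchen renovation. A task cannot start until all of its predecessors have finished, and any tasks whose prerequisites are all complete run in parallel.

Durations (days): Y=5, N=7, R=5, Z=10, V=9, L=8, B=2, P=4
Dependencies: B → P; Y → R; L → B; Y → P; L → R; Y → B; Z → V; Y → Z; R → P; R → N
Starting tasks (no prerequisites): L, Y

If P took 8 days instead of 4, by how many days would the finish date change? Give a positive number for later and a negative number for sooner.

As given, the longest chain is Y→Z→V = 5+10+9 = 24, so the finish is 24 days.
P has 7 days of float (longest path through it is 17).
The critical path is still Y→Z→V; finish is now 24 days.
Change in finish: 24 − 24 = +0 days.

0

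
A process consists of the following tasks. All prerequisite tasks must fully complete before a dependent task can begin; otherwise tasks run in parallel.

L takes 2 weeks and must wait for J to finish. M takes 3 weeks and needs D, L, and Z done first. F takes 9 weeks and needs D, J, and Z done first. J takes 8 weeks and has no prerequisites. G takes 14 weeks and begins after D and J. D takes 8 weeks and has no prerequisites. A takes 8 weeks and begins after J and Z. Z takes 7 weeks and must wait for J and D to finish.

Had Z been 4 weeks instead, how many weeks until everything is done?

22

Actual critical path: D→Z→F = 8+7+9 = 24 ⇒ 24 weeks.
Z is on the critical path; changing it to 4 makes that path 21 weeks.
The binding chain switches to D→G = 8+14 = 22; finish 22 weeks.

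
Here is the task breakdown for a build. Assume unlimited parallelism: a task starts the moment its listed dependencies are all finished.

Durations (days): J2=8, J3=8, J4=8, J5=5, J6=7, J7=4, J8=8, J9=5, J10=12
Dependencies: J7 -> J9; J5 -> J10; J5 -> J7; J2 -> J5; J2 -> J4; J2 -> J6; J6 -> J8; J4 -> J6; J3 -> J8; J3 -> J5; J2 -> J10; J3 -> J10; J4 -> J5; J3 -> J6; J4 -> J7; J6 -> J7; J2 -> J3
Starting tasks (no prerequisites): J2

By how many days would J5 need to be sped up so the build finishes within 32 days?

Current finish: 33 days; target: 32.
J5 is on every critical path, so each day cut from J5 cuts the finish by one (this holds down to a finish of 32).
Need 33 − 32 = 1 day off J5 → J5 becomes 4 days, finish becomes 32.

1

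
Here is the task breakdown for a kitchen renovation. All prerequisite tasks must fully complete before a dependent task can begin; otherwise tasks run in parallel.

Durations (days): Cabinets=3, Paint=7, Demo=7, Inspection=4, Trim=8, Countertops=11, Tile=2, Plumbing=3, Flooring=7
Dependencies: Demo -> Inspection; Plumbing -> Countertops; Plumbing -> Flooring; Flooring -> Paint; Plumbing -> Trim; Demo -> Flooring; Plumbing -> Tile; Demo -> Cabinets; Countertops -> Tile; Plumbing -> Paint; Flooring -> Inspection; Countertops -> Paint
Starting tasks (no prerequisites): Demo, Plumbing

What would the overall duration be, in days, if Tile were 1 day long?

21

Actual critical path: Demo→Flooring→Paint = 7+7+7 = 21 ⇒ 21 days.
The longest path through Tile is only 16 days, so Tile has float 5.
The critical path is still Demo→Flooring→Paint; finish is now 21 days.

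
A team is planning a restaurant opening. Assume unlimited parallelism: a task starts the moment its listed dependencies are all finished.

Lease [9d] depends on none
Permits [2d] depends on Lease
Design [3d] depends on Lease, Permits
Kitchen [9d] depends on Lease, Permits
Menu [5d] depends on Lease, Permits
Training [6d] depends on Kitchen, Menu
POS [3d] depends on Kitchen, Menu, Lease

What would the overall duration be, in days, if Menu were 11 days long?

28

The binding path is Lease→Permits→Kitchen→Training = 9+2+9+6 = 26; finish at 26 days.
The longest path through Menu is only 22 days, so Menu has float 4.
New critical path: Lease→Permits→Menu→Training = 9+2+11+6 = 28 ⇒ 28 days.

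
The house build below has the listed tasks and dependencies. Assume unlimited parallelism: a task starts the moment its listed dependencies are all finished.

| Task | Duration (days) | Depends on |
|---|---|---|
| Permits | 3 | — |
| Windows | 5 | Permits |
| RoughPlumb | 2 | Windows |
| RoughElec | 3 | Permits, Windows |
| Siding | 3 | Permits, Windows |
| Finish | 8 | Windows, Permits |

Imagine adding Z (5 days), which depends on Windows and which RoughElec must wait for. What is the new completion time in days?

Originally the schedule takes 16 days.
With Z inserted, RoughElec now waits for max(Permits, Windows, Z).
New critical path: Permits→Windows→Z→RoughElec = 3+5+5+3 = 16 ⇒ 16 days.

16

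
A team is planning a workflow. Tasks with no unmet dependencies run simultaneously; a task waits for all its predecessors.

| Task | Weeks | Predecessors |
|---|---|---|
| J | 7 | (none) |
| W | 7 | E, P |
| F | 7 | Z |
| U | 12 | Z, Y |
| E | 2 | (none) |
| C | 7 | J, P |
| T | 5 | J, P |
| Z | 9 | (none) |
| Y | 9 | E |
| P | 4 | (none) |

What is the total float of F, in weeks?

E→Y→U = 2+9+12 = 23 sets the makespan at 23 weeks.
Longest path through F: 16 weeks (earliest finish 16, latest finish 23).
Float = 23 − 16 = 7.

7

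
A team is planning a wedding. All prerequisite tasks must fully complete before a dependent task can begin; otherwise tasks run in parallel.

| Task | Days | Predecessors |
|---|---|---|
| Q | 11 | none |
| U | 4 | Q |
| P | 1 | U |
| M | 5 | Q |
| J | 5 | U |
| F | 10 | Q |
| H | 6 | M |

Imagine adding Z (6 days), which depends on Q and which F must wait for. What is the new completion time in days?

Originally the job takes 22 days.
With Z inserted, F now waits for max(Q, Z).
New critical path: Q→Z→F = 11+6+10 = 27 ⇒ 27 days.

27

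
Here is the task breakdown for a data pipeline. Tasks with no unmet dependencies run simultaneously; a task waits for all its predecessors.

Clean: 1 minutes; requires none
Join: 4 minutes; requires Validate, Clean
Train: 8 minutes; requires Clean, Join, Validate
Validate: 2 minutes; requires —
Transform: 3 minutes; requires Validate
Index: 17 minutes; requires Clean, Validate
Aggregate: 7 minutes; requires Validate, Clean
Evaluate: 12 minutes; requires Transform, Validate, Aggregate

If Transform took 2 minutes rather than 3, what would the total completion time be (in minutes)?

21

Baseline: Validate→Aggregate→Evaluate = 2+7+12 = 21 → 21 minutes.
Transform has 4 minutes of float (longest path through it is 17).
That remains the longest chain; total 21 minutes.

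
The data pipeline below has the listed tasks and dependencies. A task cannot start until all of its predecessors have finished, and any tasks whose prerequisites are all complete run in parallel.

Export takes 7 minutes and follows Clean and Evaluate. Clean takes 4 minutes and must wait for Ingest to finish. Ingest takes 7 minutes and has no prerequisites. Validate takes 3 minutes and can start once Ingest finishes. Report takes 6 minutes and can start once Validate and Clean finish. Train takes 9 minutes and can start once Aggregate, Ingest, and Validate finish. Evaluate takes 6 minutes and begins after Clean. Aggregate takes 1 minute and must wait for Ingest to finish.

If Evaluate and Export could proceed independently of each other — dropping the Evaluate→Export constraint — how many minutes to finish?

19

With the dependency in place, Ingest→Clean→Evaluate→Export = 7+4+6+7 = 24 sets the finish at 24 minutes.
Without Evaluate→Export, Export's earliest start moves from 17 to 11.
After: Ingest→Validate→Train = 7+3+9 = 19 → 19 minutes.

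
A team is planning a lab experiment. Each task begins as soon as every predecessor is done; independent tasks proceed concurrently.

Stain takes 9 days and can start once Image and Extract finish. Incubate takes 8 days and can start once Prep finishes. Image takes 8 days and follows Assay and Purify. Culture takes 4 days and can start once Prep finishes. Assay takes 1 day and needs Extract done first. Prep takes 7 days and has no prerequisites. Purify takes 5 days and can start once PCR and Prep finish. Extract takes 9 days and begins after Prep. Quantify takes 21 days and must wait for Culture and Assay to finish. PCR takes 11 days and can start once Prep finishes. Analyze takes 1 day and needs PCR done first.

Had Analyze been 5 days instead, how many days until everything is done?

40

As given, the longest chain is Prep→PCR→Purify→Image→Stain = 7+11+5+8+9 = 40, so the finish is 40 days.
Analyze has 21 days of float (longest path through it is 19).
That remains the longest chain; total 40 days.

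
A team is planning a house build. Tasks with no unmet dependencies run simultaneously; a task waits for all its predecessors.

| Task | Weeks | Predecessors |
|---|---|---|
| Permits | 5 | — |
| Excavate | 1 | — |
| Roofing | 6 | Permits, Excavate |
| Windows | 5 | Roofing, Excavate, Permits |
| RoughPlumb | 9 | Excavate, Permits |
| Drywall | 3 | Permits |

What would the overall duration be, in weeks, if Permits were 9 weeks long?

Actual critical path: Permits→Roofing→Windows = 5+6+5 = 16 ⇒ 16 weeks.
Permits is on the critical path; changing it to 9 makes that path 20 weeks.
No other chain overtakes it, so the finish is 20 weeks.

20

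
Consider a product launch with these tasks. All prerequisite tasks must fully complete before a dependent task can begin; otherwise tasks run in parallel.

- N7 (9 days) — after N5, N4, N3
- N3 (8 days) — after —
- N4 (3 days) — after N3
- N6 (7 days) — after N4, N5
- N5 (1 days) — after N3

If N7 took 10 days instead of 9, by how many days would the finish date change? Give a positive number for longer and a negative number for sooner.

1

Actual critical path: N3→N4→N7 = 8+3+9 = 20 ⇒ 20 days.
N7 is on the critical path; changing it to 10 makes that path 21 days.
That remains the longest chain; total 21 days.
Change in finish: 21 − 20 = +1 days.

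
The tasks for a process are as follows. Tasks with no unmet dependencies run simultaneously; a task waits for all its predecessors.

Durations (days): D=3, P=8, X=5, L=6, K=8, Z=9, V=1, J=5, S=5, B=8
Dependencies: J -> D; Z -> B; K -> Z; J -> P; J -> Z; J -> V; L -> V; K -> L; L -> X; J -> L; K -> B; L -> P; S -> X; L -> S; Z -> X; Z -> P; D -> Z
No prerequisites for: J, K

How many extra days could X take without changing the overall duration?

Critical path: J→D→Z→P = 5+3+9+8 = 25, so the finish is 25 days.
X finishes as early as 24 and must finish by 25.
Slack of X = 20 − 19 = 1 day.

1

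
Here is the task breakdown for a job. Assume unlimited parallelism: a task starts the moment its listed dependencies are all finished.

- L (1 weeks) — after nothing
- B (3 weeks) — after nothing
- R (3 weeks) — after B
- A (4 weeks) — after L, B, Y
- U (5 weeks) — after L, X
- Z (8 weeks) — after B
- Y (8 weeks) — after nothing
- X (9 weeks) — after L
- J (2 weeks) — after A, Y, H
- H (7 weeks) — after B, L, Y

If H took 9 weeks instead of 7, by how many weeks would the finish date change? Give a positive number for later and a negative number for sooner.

2

The binding path is Y→H→J = 8+7+2 = 17; finish at 17 weeks.
H lies on that path, so at 9 weeks the path becomes 19 weeks.
No other chain overtakes it, so the finish is 19 weeks.
Change in finish: 19 − 17 = +2 weeks.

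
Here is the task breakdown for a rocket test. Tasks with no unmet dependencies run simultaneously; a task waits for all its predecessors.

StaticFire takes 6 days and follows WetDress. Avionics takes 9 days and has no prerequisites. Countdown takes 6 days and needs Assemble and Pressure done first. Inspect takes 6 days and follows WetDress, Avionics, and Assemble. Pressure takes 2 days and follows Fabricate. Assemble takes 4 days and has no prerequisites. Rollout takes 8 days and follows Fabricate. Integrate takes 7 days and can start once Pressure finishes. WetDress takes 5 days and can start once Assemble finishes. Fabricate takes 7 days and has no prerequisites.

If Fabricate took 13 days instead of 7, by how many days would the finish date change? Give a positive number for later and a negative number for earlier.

6

Actual critical path: Fabricate→Pressure→Integrate = 7+2+7 = 16 ⇒ 16 days.
Fabricate is on the critical path; changing it to 13 makes that path 22 days.
That remains the longest chain; total 22 days.
Change in finish: 22 − 16 = +6 days.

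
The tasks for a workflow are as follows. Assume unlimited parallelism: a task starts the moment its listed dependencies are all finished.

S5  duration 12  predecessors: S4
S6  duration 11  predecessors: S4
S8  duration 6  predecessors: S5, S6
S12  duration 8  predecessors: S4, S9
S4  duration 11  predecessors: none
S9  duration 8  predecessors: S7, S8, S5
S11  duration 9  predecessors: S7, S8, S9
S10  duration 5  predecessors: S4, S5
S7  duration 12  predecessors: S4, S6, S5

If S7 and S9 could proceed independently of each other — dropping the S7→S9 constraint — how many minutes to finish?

Before: longest chain S4→S5→S7→S9→S11 = 11+12+12+8+9 = 52, finish 52.
Without S7→S9, S9's earliest start moves from 35 to 29.
The longest chain is now S4→S5→S8→S9→S11 = 11+12+6+8+9 = 46, so the schedule takes 46 minutes.

46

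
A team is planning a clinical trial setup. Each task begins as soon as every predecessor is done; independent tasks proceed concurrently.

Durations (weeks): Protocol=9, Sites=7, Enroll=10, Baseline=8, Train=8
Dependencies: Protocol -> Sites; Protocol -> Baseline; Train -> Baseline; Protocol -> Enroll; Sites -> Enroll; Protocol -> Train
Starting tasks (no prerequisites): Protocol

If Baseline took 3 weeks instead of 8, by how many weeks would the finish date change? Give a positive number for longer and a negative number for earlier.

As given, the longest chain is Protocol→Sites→Enroll = 9+7+10 = 26, so the finish is 26 weeks.
The longest path through Baseline is only 25 weeks, so Baseline has float 1.
That remains the longest chain; total 26 weeks.
Change in finish: 26 − 26 = +0 weeks.

0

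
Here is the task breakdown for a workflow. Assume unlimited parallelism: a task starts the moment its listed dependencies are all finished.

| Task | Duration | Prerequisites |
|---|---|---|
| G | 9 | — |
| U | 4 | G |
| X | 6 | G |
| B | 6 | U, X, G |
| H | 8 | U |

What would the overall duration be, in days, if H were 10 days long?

23

Baseline: G→U→H = 9+4+8 = 21 → 21 days.
Since H is critical, the +2 change carries straight to that chain (now 23 days).
That remains the longest chain; total 23 days.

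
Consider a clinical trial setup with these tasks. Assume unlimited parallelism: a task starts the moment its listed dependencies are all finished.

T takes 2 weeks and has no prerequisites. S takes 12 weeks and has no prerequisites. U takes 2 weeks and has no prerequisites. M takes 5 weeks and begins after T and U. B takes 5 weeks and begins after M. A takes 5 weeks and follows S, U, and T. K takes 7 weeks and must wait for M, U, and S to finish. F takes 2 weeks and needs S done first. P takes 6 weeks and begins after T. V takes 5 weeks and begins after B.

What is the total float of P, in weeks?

11

The longest chain is S→K = 12+7 = 19; overall finish 19 weeks.
P finishes as early as 8 and must finish by 19.
So P can slip 19 − 8 = 11 weeks.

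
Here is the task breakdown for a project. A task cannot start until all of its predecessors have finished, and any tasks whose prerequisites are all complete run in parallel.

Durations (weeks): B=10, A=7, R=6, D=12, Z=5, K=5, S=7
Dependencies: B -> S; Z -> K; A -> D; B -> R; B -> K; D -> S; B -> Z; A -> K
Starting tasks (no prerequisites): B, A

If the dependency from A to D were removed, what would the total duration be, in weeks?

Original critical path: A→D→S = 7+12+7 = 26 ⇒ 26 weeks.
Without A→D, D's earliest start moves from 7 to 0.
The longest chain is now B→Z→K = 10+5+5 = 20, so the project takes 20 weeks.

20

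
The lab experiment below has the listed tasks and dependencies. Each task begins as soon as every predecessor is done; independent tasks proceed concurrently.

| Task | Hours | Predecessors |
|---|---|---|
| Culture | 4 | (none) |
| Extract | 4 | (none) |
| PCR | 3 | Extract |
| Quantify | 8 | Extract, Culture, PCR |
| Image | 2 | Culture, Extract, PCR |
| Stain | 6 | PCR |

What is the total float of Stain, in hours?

Critical path: Extract→PCR→Quantify = 4+3+8 = 15, so the finish is 15 hours.
Longest path through Stain: 13 hours (earliest finish 13, latest finish 15).
Slack of Stain = 9 − 7 = 2 hours.

2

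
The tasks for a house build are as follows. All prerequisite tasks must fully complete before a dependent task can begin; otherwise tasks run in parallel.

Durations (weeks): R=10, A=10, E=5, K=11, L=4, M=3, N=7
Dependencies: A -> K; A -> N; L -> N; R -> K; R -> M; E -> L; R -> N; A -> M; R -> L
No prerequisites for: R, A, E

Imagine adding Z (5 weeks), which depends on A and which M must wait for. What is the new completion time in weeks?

21

Originally the project takes 21 weeks.
With Z inserted, M now waits for max(R, A, Z).
New critical path: R→K = 10+11 = 21 ⇒ 21 weeks.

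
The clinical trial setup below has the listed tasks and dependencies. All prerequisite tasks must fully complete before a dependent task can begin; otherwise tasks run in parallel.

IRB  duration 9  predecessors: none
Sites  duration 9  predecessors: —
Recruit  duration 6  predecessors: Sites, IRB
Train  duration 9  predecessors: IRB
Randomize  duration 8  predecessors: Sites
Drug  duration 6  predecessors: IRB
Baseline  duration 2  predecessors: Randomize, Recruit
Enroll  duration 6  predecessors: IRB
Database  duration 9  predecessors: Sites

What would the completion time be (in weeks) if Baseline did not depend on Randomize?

With the dependency in place, Sites→Randomize→Baseline = 9+8+2 = 19 sets the finish at 19 weeks.
Without Randomize→Baseline, Baseline's earliest start moves from 17 to 15.
After: IRB→Train = 9+9 = 18 → 18 weeks.

18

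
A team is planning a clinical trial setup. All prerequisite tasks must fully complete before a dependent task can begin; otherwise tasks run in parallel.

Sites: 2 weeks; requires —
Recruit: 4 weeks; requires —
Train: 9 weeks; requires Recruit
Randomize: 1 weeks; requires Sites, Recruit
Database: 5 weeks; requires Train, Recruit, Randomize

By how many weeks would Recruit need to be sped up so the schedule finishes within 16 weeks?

2

Current finish: 18 weeks; target: 16.
Recruit is on every critical path, so each week cut from Recruit cuts the finish by one (this holds down to a finish of 15).
Need 18 − 16 = 2 weeks off Recruit → Recruit becomes 2 weeks, finish becomes 16.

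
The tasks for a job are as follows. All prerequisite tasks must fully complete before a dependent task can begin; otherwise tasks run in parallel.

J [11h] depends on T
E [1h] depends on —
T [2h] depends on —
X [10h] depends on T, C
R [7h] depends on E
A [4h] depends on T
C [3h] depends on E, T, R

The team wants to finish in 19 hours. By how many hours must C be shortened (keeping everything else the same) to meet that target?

2

Current finish: 21 hours; target: 19.
C is on every critical path, so each hour cut from C cuts the finish by one (this holds down to a finish of 19).
Need 21 − 19 = 2 hours off C → C becomes 1 hour, finish becomes 19.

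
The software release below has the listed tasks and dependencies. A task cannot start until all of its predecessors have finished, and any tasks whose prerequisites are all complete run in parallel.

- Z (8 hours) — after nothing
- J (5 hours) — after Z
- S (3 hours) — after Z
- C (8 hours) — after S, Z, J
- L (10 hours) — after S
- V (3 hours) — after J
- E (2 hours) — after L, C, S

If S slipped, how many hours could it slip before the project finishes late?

0

The longest chain is Z→J→C→E = 8+5+8+2 = 23; overall finish 23 hours.
The longest chain containing S totals 23 hours.
So S can slip 11 − 11 = 0 hours.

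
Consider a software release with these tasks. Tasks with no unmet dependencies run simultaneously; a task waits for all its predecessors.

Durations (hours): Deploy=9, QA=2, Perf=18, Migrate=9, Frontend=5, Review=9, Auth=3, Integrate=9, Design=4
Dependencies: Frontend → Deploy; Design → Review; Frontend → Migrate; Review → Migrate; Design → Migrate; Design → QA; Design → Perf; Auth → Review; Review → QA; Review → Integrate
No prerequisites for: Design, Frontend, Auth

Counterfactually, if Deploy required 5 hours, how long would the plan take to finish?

22

As given, the longest chain is Design→Review→Migrate = 4+9+9 = 22, so the finish is 22 hours.
Deploy has 8 hours of float (longest path through it is 14).
That remains the longest chain; total 22 hours.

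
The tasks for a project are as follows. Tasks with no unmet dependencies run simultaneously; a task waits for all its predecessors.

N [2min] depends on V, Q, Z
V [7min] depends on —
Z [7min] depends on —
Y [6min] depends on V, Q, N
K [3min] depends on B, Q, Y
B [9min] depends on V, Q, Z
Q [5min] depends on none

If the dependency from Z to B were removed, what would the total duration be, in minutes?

19

Before: longest chain V→B→K = 7+9+3 = 19, finish 19.
Dropping Z→B doesn't change B's earliest start (7); another predecessor still binds.
The longest chain is now V→B→K = 7+9+3 = 19, so the plan takes 19 minutes.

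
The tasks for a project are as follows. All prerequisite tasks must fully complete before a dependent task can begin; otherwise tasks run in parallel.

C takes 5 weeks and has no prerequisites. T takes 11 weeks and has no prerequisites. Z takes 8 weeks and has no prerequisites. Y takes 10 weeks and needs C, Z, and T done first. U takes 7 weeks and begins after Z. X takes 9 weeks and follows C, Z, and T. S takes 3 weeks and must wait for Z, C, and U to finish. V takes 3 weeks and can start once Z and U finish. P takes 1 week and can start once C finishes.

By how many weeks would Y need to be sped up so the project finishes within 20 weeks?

Current finish: 21 weeks; target: 20.
Y is on every critical path, so each week cut from Y cuts the finish by one (this holds down to a finish of 20).
Need 21 − 20 = 1 week off Y → Y becomes 9 weeks, finish becomes 20.

1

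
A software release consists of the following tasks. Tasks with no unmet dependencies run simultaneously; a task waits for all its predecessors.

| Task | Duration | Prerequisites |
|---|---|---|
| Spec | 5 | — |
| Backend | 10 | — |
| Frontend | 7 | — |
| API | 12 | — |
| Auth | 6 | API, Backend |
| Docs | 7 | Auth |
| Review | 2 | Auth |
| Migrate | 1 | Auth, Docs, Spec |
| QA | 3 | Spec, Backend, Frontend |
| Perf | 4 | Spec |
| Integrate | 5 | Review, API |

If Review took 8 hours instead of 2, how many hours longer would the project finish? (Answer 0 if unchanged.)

The binding path is API→Auth→Docs→Migrate = 12+6+7+1 = 26; finish at 26 hours.
Review is off the critical path — its longest chain is 25 hours, giving 1 of slack.
The binding chain switches to API→Auth→Review→Integrate = 12+6+8+5 = 31; finish 31 hours.
Change in finish: 31 − 26 = +5 hours.

5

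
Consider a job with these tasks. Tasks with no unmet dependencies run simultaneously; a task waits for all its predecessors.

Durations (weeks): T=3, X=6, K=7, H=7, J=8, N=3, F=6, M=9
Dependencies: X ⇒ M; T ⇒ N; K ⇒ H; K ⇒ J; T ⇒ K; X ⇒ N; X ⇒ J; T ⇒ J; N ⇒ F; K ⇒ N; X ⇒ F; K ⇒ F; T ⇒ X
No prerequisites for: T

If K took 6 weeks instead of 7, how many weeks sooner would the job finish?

Actual critical path: T→K→N→F = 3+7+3+6 = 19 ⇒ 19 weeks.
K is on the critical path; changing it to 6 makes that path 18 weeks.
New critical path: T→X→N→F = 3+6+3+6 = 18 ⇒ 18 weeks.
Change in finish: 18 − 19 = -1 weeks.

1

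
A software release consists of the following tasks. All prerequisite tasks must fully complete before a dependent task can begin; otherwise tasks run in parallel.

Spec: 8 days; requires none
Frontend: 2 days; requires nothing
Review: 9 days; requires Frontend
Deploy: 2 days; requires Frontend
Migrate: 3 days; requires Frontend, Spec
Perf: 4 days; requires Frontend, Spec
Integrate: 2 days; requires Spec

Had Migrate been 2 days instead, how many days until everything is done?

12

Baseline: Spec→Perf = 8+4 = 12 → 12 days.
The longest path through Migrate is only 11 days, so Migrate has float 1.
No other chain overtakes it, so the finish is 12 days.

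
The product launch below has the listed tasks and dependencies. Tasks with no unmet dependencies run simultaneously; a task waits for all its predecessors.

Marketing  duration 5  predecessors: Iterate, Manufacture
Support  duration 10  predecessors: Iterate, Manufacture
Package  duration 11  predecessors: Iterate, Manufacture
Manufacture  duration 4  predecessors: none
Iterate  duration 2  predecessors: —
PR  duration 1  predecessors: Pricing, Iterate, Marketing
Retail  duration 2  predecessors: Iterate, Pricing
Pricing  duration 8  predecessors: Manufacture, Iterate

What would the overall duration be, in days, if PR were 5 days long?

Critical path before the change: Manufacture→Package = 4+11 = 15 giving 15 days.
PR is off the critical path — its longest chain is 13 days, giving 2 of slack.
Now Manufacture→Pricing→PR = 4+8+5 = 17 is longest, so the finish becomes 17 days.

17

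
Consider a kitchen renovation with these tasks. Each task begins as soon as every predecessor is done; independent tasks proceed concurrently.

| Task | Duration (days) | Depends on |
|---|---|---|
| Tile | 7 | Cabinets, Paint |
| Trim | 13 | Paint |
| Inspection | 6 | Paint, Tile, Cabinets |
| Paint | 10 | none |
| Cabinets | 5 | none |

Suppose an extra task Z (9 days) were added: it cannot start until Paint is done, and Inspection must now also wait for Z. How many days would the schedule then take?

25

Originally the schedule takes 23 days.
With Z inserted, Inspection now waits for max(Paint, Tile, Cabinets, Z).
New critical path: Paint→Z→Inspection = 10+9+6 = 25 ⇒ 25 days.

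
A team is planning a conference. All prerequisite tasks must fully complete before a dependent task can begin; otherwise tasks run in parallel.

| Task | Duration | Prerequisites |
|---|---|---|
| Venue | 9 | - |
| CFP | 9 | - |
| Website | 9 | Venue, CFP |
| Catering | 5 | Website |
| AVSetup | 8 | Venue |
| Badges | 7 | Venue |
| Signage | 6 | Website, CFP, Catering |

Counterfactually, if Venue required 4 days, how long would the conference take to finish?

As given, the longest chain is Venue→Website→Catering→Signage = 9+9+5+6 = 29, so the finish is 29 days.
Venue lies on that path, so at 4 days the path becomes 24 days.
New critical path: CFP→Website→Catering→Signage = 9+9+5+6 = 29 ⇒ 29 days.

29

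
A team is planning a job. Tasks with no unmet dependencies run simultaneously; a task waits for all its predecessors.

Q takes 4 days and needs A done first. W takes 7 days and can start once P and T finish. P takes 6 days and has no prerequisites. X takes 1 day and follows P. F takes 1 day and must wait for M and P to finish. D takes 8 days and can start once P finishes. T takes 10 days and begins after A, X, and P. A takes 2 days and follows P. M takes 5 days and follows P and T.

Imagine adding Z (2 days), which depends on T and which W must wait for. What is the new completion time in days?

27

Originally the plan takes 25 days.
With Z inserted, W now waits for max(P, T, Z).
New critical path: P→A→T→Z→W = 6+2+10+2+7 = 27 ⇒ 27 days.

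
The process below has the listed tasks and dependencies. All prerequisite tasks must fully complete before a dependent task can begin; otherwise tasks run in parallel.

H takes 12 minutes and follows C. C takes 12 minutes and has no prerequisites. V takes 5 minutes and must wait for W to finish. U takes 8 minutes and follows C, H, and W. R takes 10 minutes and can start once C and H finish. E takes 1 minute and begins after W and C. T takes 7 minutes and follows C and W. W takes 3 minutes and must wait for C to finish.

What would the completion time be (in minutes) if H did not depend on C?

23

With the dependency in place, C→H→R = 12+12+10 = 34 sets the finish at 34 minutes.
Without C→H, H's earliest start moves from 12 to 0.
After: C→W→U = 12+3+8 = 23 → 23 minutes.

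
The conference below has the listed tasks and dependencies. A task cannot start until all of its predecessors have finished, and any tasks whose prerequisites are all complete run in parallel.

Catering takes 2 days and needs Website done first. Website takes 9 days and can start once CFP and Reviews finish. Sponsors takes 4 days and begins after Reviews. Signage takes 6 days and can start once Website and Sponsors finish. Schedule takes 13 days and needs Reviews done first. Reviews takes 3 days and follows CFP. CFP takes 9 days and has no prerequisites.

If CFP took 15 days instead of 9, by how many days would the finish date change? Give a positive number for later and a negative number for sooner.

As given, the longest chain is CFP→Reviews→Website→Signage = 9+3+9+6 = 27, so the finish is 27 days.
CFP is on the critical path; changing it to 15 makes that path 33 days.
That remains the longest chain; total 33 days.
Change in finish: 33 − 27 = +6 days.

6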